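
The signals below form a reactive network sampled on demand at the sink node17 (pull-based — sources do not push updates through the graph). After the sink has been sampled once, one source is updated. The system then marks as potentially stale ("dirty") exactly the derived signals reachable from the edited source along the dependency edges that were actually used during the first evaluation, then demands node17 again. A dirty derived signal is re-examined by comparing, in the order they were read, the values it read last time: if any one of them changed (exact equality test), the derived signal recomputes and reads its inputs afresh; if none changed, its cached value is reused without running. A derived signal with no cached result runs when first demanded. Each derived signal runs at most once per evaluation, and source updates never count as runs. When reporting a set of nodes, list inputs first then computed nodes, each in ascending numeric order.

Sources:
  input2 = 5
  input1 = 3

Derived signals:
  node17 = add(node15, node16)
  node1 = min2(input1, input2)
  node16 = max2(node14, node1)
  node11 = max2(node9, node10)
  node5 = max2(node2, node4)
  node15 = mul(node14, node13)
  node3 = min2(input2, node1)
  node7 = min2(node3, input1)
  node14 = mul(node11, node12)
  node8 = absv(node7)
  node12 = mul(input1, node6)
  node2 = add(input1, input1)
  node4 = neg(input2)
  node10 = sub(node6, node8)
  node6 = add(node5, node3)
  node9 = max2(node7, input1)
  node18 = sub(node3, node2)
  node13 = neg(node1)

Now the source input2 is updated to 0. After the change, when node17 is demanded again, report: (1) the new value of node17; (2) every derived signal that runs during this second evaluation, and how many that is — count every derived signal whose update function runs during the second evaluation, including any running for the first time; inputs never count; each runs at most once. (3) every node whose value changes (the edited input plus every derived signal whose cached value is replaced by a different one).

Initial pass — values computed on the first demand:
  node1 = min2(3, 5) = 3
  node2 = add(3, 3) = 6
  node3 = min2(5, 3) = 3
  node4 = neg(5) = -5
  node5 = max2(6, -5) = 6
  node6 = add(6, 3) = 9
  node7 = min2(3, 3) = 3
  node8 = absv(3) = 3
  node9 = max2(3, 3) = 3
  node10 = sub(9, 3) = 6
  node11 = max2(3, 6) = 6
  node12 = mul(3, 9) = 27
  node13 = neg(3) = -3
  node14 = mul(6, 27) = 162
  node15 = mul(162, -3) = -486
  node16 = max2(162, 3) = 162
  node17 = add(-486, 162) = -324

Second demand — change propagation:
  node1: re-runs because input2 5->0; new result 0.
  node3: re-runs because input2 5->0; node1 3->0; new result 0.
  node4: re-runs because input2 5->0; new result 0.
  node5: re-runs because node4 -5->0; new result 6 (unchanged).
  node6: re-runs because node3 3->0; new result 6.
  node7: re-runs because node3 3->0; new result 0.
  node8: re-runs because node7 3->0; new result 0.
  node9: re-runs because node7 3->0; new result 3 (unchanged).
  node10: re-runs because node6 9->6; node8 3->0; new result 6 (unchanged).
  node11: re-examined; everything it read last time is the same (node9 unchanged, node10 unchanged) — cache 6 kept, no run.
  node12: re-runs because node6 9->6; new result 18.
  node13: re-runs because node1 3->0; new result 0.
  node14: re-runs because node12 27->18; new result 108.
  node15: re-runs because node14 162->108; node13 -3->0; new result 0.
  node16: re-runs because node14 162->108; node1 3->0; new result 108.
  node17: re-runs because node15 -486->0; node16 162->108; new result 108.

The important point: at node11 every value read last time is unchanged, so the dirty flag clears without a run.

node17 now evaluates to 108.
Run set: node1, node3, node4, node5, node6, node7, node8, node9, node10, node12, node13, node14, node15, node16, node17 (15 run).
Changed values: input2, node1, node3, node4, node6, node7, node8, node12, node13, node14, node15, node16, node17.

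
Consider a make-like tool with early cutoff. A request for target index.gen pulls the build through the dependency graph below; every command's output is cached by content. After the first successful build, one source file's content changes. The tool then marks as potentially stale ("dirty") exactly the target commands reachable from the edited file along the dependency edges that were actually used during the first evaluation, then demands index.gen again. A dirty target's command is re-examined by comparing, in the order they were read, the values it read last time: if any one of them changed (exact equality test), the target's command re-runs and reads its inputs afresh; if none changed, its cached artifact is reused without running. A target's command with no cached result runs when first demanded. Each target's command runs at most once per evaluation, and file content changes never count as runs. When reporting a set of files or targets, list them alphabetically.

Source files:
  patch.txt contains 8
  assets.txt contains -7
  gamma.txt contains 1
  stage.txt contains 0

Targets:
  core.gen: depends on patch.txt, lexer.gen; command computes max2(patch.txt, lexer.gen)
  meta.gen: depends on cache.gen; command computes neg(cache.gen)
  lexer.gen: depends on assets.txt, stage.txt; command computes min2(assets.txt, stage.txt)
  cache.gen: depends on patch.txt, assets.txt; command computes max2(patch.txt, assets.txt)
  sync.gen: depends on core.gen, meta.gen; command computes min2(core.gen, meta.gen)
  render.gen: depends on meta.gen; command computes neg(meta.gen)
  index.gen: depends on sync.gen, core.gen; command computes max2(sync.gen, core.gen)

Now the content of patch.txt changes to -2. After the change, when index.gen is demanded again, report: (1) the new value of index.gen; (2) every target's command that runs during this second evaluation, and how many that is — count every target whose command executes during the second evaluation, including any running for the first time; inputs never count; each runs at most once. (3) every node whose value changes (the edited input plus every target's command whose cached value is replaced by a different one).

Demanding index.gen again yields -2.
5 target commands run: cache.gen, core.gen, index.gen, meta.gen, sync.gen.
The nodes whose values change: cache.gen, core.gen, index.gen, meta.gen, patch.txt, sync.gen.

First demand of the output computes:
  cache.gen = max2(8, -7) = 8
  lexer.gen = min2(-7, 0) = -7
  core.gen = max2(8, -7) = 8
  meta.gen = neg(8) = -8
  sync.gen = min2(8, -8) = -8
  index.gen = max2(-8, 8) = 8

After the edit, cleaning proceeds:
  cache.gen: a read changed (patch.txt 8->-2) — executes, giving -2.
  core.gen: a read changed (patch.txt 8->-2) — executes, giving -2.
  meta.gen: a read changed (cache.gen 8->-2) — executes, giving 2.
  sync.gen: a read changed (core.gen 8->-2; meta.gen -8->2) — executes, giving -2.
  index.gen: a read changed (sync.gen -8->-2; core.gen 8->-2) — executes, giving -2.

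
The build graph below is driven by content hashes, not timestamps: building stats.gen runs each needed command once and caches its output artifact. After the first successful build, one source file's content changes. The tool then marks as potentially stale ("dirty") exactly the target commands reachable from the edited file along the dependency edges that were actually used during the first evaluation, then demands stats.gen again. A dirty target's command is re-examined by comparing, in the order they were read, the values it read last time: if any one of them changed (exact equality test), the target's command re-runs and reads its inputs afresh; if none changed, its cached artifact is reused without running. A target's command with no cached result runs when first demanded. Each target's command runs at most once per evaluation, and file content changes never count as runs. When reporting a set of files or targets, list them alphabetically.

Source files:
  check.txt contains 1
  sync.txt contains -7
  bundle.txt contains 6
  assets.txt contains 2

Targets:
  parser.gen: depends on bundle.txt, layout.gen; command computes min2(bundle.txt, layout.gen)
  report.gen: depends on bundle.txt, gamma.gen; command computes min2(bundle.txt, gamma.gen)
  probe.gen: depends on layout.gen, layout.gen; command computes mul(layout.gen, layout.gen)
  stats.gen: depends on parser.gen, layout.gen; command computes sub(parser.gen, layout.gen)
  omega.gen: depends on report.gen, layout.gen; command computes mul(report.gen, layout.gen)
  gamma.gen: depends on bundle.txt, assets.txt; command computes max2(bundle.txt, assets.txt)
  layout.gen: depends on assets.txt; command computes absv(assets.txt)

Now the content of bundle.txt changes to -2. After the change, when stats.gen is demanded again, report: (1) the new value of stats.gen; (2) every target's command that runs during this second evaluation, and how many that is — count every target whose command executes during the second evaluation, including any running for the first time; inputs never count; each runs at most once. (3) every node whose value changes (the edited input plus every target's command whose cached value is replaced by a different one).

stats.gen now evaluates to -4.
Run set: parser.gen, stats.gen (2 run).
Changed values: bundle.txt, parser.gen, stats.gen.

Initial pass — values computed on the first demand:
  layout.gen = absv(2) = 2
  parser.gen = min2(6, 2) = 2
  stats.gen = sub(2, 2) = 0

Second demand — change propagation:
  parser.gen: re-runs because bundle.txt 6->-2; new result -2.
  stats.gen: re-runs because parser.gen 2->-2; new result -4.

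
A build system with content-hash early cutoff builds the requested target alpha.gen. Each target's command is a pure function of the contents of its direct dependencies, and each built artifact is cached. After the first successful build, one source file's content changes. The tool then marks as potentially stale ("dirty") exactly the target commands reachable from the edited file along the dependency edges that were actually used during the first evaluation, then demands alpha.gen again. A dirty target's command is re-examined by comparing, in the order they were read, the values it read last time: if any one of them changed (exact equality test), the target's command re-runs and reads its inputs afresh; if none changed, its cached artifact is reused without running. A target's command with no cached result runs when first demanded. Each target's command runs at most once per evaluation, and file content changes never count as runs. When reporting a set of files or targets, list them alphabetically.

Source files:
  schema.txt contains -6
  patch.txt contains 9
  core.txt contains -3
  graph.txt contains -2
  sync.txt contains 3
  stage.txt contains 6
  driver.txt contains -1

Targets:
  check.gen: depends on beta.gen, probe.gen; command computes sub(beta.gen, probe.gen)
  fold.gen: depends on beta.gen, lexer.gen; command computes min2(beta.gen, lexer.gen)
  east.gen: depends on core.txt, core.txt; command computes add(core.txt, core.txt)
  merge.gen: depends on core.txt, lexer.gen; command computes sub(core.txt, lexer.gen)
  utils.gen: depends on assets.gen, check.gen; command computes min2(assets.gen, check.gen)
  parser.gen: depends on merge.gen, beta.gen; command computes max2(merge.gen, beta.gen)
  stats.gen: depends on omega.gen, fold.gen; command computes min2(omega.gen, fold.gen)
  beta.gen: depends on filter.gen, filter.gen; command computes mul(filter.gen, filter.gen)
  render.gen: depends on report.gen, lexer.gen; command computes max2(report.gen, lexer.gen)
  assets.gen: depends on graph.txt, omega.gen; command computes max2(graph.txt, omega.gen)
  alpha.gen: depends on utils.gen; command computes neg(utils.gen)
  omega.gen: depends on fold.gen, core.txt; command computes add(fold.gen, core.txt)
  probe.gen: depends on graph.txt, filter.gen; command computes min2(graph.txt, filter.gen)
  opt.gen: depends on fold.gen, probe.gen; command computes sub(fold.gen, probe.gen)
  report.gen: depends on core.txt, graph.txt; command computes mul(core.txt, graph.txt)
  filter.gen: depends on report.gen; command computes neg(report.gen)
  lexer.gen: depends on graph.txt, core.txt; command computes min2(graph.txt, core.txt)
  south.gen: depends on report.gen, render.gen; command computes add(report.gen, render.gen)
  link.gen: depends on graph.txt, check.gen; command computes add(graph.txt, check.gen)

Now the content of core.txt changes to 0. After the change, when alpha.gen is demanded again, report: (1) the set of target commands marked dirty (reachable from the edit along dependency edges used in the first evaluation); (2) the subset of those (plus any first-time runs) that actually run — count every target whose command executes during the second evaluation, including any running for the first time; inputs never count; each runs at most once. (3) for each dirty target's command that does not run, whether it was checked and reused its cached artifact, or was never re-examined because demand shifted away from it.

First evaluation (everything demanded from the output):
  lexer.gen = min2(-2, -3) = -3
  report.gen = mul(-3, -2) = 6
  filter.gen = neg(6) = -6
  beta.gen = mul(-6, -6) = 36
  fold.gen = min2(36, -3) = -3
  omega.gen = add(-3, -3) = -6
  assets.gen = max2(-2, -6) = -2
  probe.gen = min2(-2, -6) = -6
  check.gen = sub(36, -6) = 42
  utils.gen = min2(-2, 42) = -2
  alpha.gen = neg(-2) = 2

Propagation after the edit:
  lexer.gen: runs — core.txt -3->0; result -2.
  report.gen: runs — core.txt -3->0; result 0.
  filter.gen: runs — report.gen 6->0; result 0.
  beta.gen: runs — filter.gen -6->0; filter.gen -6->0; result 0.
  fold.gen: runs — beta.gen 36->0; lexer.gen -3->-2; result -2.
  omega.gen: runs — fold.gen -3->-2; core.txt -3->0; result -2.
  assets.gen: runs — omega.gen -6->-2; result -2 (same value as before).
  probe.gen: runs — filter.gen -6->0; result -2.
  check.gen: runs — beta.gen 36->0; probe.gen -6->-2; result 2.
  utils.gen: runs — check.gen 42->2; result -2 (same value as before).
  alpha.gen: checked — values it read are unchanged (utils.gen unchanged); reused cached 2 without running.

Key observation: the cutoff stops propagation at alpha.gen — its inputs' values are unchanged, so it reuses its cache.

Marked dirty: alpha.gen, assets.gen, beta.gen, check.gen, filter.gen, fold.gen, lexer.gen, omega.gen, probe.gen, report.gen, utils.gen.
Target commands that run: assets.gen, beta.gen, check.gen, filter.gen, fold.gen, lexer.gen, omega.gen, probe.gen, report.gen, utils.gen — 10 in total.
Checked but reused from cache: alpha.gen.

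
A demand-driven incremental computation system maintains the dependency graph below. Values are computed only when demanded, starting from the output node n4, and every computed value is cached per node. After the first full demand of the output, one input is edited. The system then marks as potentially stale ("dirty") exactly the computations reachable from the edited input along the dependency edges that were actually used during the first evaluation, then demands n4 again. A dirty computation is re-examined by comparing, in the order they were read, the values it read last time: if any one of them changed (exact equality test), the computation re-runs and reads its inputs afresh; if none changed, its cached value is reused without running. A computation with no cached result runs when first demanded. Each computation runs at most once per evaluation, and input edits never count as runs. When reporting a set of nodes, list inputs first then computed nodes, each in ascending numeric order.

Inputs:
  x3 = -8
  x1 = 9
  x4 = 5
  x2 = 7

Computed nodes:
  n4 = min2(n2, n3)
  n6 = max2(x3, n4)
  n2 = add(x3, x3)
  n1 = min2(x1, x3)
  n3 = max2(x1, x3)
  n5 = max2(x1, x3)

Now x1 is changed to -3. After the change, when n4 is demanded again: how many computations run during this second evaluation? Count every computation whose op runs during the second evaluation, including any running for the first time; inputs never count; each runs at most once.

First evaluation (everything demanded from the output):
  n2 = add(-8, -8) = -16
  n3 = max2(9, -8) = 9
  n4 = min2(-16, 9) = -16

Propagation after the edit:
  n3: runs — x1 9->-3; result -3.
  n4: runs — n3 9->-3; result -16 (same value as before).

Computations that run: n3, n4 — 2 in total.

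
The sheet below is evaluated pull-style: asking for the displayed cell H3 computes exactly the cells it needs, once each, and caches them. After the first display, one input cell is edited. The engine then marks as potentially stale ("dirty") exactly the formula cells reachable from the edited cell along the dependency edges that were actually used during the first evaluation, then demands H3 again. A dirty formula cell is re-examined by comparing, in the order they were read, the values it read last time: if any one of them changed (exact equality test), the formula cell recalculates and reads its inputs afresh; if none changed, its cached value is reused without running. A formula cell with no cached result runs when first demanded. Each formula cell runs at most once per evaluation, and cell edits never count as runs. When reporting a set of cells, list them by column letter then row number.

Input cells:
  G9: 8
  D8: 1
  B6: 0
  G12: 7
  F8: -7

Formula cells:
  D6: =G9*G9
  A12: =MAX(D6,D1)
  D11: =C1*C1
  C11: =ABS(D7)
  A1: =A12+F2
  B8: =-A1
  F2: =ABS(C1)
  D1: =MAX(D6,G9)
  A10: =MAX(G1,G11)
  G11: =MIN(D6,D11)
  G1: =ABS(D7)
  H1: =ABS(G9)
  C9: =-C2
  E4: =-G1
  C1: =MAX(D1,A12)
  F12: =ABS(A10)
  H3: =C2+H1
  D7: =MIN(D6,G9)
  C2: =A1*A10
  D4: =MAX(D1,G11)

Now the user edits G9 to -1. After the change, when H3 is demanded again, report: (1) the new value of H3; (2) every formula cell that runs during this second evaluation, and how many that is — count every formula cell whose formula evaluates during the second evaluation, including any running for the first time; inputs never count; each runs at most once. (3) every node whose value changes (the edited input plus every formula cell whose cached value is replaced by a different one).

First demand of the output computes:
  D6 = 8 * 8 = 64
  D1 = MAX(64, 8) = 64
  A12 = MAX(64, 64) = 64
  C1 = MAX(64, 64) = 64
  D7 = MIN(64, 8) = 8
  D11 = 64 * 64 = 4096
  F2 = ABS(64) = 64
  A1 = 64 + 64 = 128
  G1 = ABS(8) = 8
  G11 = MIN(64, 4096) = 64
  A10 = MAX(8, 64) = 64
  C2 = 128 * 64 = 8192
  H1 = ABS(8) = 8
  H3 = 8192 + 8 = 8200

After the edit, cleaning proceeds:
  D6: a read changed (G9 8->-1; G9 8->-1) — executes, giving 1.
  D1: a read changed (D6 64->1; G9 8->-1) — executes, giving 1.
  A12: a read changed (D6 64->1; D1 64->1) — executes, giving 1.
  C1: a read changed (D1 64->1; A12 64->1) — executes, giving 1.
  D7: a read changed (D6 64->1; G9 8->-1) — executes, giving -1.
  D11: a read changed (C1 64->1; C1 64->1) — executes, giving 1.
  F2: a read changed (C1 64->1) — executes, giving 1.
  A1: a read changed (A12 64->1; F2 64->1) — executes, giving 2.
  G1: a read changed (D7 8->-1) — executes, giving 1.
  G11: a read changed (D6 64->1; D11 4096->1) — executes, giving 1.
  A10: a read changed (G1 8->1; G11 64->1) — executes, giving 1.
  C2: a read changed (A1 128->2; A10 64->1) — executes, giving 2.
  H1: a read changed (G9 8->-1) — executes, giving 1.
  H3: a read changed (C2 8192->2; H1 8->1) — executes, giving 3.

Demanding H3 again yields 3.
14 formula cells run: A1, A10, A12, C1, C2, D1, D6, D7, D11, F2, G1, G11, H1, H3.
The nodes whose values change: A1, A10, A12, C1, C2, D1, D6, D7, D11, F2, G1, G9, G11, H1, H3.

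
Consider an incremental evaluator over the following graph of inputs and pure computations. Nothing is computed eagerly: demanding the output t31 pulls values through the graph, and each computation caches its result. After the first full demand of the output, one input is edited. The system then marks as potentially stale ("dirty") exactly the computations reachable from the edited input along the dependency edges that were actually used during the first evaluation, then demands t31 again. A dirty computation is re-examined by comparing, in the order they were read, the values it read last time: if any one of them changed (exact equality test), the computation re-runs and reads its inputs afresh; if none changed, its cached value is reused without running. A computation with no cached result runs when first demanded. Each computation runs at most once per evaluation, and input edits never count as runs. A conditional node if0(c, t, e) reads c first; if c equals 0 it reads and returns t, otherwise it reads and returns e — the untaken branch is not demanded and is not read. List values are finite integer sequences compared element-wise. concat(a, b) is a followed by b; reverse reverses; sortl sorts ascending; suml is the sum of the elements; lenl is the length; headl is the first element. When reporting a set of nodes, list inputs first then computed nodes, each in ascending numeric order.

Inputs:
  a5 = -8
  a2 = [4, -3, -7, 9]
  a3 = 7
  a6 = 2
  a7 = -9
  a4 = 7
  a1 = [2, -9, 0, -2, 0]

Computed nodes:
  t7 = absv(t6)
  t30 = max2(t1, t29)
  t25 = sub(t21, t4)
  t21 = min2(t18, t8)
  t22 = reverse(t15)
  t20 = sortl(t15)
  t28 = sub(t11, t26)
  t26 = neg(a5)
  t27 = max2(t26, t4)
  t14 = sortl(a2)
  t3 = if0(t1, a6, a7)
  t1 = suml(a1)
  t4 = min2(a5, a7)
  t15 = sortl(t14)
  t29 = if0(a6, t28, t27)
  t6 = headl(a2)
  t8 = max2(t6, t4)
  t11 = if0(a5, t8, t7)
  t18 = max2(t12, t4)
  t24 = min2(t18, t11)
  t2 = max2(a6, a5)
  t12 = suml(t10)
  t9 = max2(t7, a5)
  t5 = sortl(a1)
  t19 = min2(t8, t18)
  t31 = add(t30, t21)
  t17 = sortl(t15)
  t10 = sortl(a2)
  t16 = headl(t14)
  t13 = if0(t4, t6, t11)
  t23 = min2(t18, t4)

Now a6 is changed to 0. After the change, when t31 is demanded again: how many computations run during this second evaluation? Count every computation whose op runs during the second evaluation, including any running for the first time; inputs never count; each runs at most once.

Run set: t7, t11, t28, t29, t30, t31 (6 run).
The important point: the flipped condition pulls in fresh nodes; t7, t11, t28 run for the first time.

Initial pass — values computed on the first demand:
  t1 = suml([2, -9, 0, -2, 0]) = -9
  t4 = min2(-8, -9) = -9
  t6 = headl([4, -3, -7, 9]) = 4
  t8 = max2(4, -9) = 4
  t10 = sortl([4, -3, -7, 9]) = [-7, -3, 4, 9]
  t12 = suml([-7, -3, 4, 9]) = 3
  t18 = max2(3, -9) = 3
  t21 = min2(3, 4) = 3
  t26 = neg(-8) = 8
  t27 = max2(8, -9) = 8
  t29 = if0(a6=2 -> else branch t27) = 8
  t30 = max2(-9, 8) = 8
  t31 = add(8, 3) = 11

Second demand — change propagation:
  t7: newly demanded (no cache) — executes and yields 4.
  t11: newly demanded (no cache) — executes and yields 4.
  t28: newly demanded (no cache) — executes and yields -4.
  t29: re-runs because a6 2->0; new result -4.
  t30: re-runs because t29 8->-4; new result -4.
  t31: re-runs because t30 8->-4; new result -1.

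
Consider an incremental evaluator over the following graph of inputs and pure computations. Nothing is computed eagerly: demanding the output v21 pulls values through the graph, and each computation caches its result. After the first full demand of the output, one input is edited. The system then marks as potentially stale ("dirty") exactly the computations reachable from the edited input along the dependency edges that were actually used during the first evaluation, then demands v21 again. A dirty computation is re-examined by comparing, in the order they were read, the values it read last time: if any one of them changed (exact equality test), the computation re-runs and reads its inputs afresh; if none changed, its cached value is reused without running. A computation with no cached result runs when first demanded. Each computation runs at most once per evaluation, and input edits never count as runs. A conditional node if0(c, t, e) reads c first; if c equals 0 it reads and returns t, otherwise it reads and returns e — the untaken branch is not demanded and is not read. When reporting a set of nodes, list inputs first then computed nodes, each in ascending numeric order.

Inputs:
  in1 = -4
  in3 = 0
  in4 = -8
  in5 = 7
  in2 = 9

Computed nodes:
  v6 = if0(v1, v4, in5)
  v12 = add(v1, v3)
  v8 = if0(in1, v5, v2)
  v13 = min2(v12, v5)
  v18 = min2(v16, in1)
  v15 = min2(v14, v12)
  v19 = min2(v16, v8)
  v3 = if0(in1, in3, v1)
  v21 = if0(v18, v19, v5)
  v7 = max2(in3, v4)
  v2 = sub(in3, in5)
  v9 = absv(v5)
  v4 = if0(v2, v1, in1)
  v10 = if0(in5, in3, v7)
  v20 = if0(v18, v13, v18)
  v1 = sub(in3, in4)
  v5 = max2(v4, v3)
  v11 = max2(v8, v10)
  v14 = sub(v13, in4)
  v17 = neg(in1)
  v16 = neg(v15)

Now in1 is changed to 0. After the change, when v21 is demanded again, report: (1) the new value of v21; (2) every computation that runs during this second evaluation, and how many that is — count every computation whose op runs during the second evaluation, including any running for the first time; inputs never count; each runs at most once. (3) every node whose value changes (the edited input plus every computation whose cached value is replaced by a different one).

v21 now evaluates to 0.
Run set: v3, v4, v5, v12, v13, v14, v15, v16, v18, v21 (10 run).
Changed values: in1, v3, v4, v5, v12, v13, v14, v15, v16, v18, v21.

Initial pass — values computed on the first demand:
  v1 = sub(0, -8) = 8
  v2 = sub(0, 7) = -7
  v3 = if0(in1=-4 -> else branch v1) = 8
  v4 = if0(v2=-7 -> else branch in1) = -4
  v5 = max2(-4, 8) = 8
  v12 = add(8, 8) = 16
  v13 = min2(16, 8) = 8
  v14 = sub(8, -8) = 16
  v15 = min2(16, 16) = 16
  v16 = neg(16) = -16
  v18 = min2(-16, -4) = -16
  v21 = if0(v18=-16 -> else branch v5) = 8

Second demand — change propagation:
  v3: re-runs because in1 -4->0; new result 0.
  v4: re-runs because in1 -4->0; new result 0.
  v5: re-runs because v4 -4->0; v3 8->0; new result 0.
  v12: re-runs because v3 8->0; new result 8.
  v13: re-runs because v12 16->8; v5 8->0; new result 0.
  v14: re-runs because v13 8->0; new result 8.
  v15: re-runs because v14 16->8; v12 16->8; new result 8.
  v16: re-runs because v15 16->8; new result -8.
  v18: re-runs because v16 -16->-8; in1 -4->0; new result -8.
  v21: re-runs because v18 -16->-8; v5 8->0; new result 0.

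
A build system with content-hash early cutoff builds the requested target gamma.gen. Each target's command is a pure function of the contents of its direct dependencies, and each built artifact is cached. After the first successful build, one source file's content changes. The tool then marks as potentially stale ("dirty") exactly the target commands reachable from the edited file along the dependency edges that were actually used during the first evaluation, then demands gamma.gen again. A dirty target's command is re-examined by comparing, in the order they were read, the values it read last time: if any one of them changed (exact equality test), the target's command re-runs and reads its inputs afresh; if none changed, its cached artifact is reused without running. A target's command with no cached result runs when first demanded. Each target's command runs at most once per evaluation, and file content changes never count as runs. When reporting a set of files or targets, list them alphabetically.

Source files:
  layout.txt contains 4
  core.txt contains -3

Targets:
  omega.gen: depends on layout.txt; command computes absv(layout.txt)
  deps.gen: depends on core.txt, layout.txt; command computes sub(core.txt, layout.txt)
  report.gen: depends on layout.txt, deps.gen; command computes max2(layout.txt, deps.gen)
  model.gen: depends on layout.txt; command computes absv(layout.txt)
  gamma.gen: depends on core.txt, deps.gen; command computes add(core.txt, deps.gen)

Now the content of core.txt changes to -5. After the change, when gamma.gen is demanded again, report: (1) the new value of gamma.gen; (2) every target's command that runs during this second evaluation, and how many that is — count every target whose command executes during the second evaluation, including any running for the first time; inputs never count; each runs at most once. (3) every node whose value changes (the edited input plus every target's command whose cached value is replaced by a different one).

First evaluation (everything demanded from the output):
  deps.gen = sub(-3, 4) = -7
  gamma.gen = add(-3, -7) = -10

Propagation after the edit:
  deps.gen: runs — core.txt -3->-5; result -9.
  gamma.gen: runs — core.txt -3->-5; deps.gen -7->-9; result -14.

New value of gamma.gen: -14.
Target commands that run: deps.gen, gamma.gen — 2 in total.
Values that change: core.txt, deps.gen, gamma.gen.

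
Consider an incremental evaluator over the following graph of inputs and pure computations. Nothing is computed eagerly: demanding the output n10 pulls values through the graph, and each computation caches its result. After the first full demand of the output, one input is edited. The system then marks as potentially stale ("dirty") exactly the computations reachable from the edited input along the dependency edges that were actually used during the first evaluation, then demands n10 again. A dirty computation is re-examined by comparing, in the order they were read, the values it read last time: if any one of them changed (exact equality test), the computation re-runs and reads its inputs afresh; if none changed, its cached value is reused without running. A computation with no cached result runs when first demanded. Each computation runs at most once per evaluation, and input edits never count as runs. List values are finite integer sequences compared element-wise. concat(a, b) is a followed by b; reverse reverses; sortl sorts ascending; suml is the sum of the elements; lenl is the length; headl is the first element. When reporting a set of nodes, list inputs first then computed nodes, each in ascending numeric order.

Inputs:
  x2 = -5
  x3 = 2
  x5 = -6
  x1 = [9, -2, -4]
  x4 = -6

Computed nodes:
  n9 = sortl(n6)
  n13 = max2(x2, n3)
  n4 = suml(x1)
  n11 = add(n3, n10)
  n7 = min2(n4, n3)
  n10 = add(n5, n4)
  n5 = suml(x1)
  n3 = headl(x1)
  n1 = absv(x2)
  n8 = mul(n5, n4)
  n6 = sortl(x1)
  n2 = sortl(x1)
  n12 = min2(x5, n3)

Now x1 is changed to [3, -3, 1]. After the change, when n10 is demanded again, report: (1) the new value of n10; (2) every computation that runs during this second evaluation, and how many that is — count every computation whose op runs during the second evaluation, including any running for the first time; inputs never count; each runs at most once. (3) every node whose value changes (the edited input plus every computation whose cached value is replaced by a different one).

Initial pass — values computed on the first demand:
  n4 = suml([9, -2, -4]) = 3
  n5 = suml([9, -2, -4]) = 3
  n10 = add(3, 3) = 6

Second demand — change propagation:
  n4: re-runs because x1 [9, -2, -4]->[3, -3, 1]; new result 1.
  n5: re-runs because x1 [9, -2, -4]->[3, -3, 1]; new result 1.
  n10: re-runs because n5 3->1; n4 3->1; new result 2.

n10 now evaluates to 2.
Run set: n4, n5, n10 (3 run).
Changed values: x1, n4, n5, n10.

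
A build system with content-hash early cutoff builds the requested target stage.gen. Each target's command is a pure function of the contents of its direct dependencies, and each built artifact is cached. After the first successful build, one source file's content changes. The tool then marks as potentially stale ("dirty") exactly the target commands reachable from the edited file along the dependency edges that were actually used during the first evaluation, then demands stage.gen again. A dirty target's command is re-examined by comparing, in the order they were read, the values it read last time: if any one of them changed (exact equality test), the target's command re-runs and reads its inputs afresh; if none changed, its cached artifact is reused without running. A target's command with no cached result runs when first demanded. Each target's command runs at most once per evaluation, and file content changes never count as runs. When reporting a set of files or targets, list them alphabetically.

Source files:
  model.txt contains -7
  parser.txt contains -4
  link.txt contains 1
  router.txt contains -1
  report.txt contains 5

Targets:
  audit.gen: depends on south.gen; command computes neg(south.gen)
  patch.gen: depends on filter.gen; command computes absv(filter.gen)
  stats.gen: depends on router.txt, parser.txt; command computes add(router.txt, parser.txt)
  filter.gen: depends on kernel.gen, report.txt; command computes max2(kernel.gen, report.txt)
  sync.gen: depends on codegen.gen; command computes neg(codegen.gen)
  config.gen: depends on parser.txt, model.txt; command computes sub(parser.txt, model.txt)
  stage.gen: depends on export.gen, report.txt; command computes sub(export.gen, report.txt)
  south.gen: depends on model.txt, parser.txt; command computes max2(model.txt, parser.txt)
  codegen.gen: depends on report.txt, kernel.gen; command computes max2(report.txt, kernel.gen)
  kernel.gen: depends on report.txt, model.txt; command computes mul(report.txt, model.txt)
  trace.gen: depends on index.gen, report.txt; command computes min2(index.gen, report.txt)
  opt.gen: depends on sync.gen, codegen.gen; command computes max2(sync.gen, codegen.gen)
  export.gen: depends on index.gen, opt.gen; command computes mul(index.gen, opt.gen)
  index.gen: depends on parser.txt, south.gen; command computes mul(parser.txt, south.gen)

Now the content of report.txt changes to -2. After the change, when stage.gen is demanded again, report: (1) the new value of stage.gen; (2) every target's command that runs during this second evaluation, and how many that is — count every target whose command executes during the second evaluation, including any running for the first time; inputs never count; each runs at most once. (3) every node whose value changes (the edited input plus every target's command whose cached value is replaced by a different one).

First evaluation (everything demanded from the output):
  kernel.gen = mul(5, -7) = -35
  codegen.gen = max2(5, -35) = 5
  south.gen = max2(-7, -4) = -4
  index.gen = mul(-4, -4) = 16
  sync.gen = neg(5) = -5
  opt.gen = max2(-5, 5) = 5
  export.gen = mul(16, 5) = 80
  stage.gen = sub(80, 5) = 75

Propagation after the edit:
  kernel.gen: runs — report.txt 5->-2; result 14.
  codegen.gen: runs — report.txt 5->-2; kernel.gen -35->14; result 14.
  sync.gen: runs — codegen.gen 5->14; result -14.
  opt.gen: runs — sync.gen -5->-14; codegen.gen 5->14; result 14.
  export.gen: runs — opt.gen 5->14; result 224.
  stage.gen: runs — export.gen 80->224; report.txt 5->-2; result 226.

New value of stage.gen: 226.
Target commands that run: codegen.gen, export.gen, kernel.gen, opt.gen, stage.gen, sync.gen — 6 in total.
Values that change: codegen.gen, export.gen, kernel.gen, opt.gen, report.txt, stage.gen, sync.gen.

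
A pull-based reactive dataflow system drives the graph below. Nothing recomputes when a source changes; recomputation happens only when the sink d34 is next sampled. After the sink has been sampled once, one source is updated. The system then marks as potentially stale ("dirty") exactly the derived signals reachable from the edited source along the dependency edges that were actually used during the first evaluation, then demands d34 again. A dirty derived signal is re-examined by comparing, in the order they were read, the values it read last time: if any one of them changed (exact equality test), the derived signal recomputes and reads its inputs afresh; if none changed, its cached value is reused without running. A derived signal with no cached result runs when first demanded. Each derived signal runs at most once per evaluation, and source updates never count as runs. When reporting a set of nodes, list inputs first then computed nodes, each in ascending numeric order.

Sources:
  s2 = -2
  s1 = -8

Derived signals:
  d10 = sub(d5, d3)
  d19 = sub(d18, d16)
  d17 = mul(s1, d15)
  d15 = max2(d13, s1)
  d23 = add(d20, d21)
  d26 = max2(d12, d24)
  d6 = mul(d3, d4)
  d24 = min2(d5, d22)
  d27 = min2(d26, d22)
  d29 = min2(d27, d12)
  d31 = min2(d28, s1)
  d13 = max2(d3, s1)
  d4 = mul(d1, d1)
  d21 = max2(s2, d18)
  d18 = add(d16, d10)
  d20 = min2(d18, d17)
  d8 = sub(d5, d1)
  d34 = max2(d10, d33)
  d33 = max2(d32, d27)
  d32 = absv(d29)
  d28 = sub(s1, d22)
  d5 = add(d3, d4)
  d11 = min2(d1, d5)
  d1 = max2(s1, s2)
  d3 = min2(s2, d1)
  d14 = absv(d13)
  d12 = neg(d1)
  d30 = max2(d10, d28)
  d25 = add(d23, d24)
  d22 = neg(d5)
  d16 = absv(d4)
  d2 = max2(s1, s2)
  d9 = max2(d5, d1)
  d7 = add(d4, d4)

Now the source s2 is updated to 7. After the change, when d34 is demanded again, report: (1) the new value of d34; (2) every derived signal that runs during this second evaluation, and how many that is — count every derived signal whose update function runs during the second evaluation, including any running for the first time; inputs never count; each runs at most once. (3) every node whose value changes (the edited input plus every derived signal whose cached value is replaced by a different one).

First evaluation (everything demanded from the output):
  d1 = max2(-8, -2) = -2
  d3 = min2(-2, -2) = -2
  d4 = mul(-2, -2) = 4
  d5 = add(-2, 4) = 2
  d10 = sub(2, -2) = 4
  d12 = neg(-2) = 2
  d22 = neg(2) = -2
  d24 = min2(2, -2) = -2
  d26 = max2(2, -2) = 2
  d27 = min2(2, -2) = -2
  d29 = min2(-2, 2) = -2
  d32 = absv(-2) = 2
  d33 = max2(2, -2) = 2
  d34 = max2(4, 2) = 4

Propagation after the edit:
  d1: runs — s2 -2->7; result 7.
  d3: runs — s2 -2->7; d1 -2->7; result 7.
  d4: runs — d1 -2->7; d1 -2->7; result 49.
  d5: runs — d3 -2->7; d4 4->49; result 56.
  d10: runs — d5 2->56; d3 -2->7; result 49.
  d12: runs — d1 -2->7; result -7.
  d22: runs — d5 2->56; result -56.
  d24: runs — d5 2->56; d22 -2->-56; result -56.
  d26: runs — d12 2->-7; d24 -2->-56; result -7.
  d27: runs — d26 2->-7; d22 -2->-56; result -56.
  d29: runs — d27 -2->-56; d12 2->-7; result -56.
  d32: runs — d29 -2->-56; result 56.
  d33: runs — d32 2->56; d27 -2->-56; result 56.
  d34: runs — d10 4->49; d33 2->56; result 56.

New value of d34: 56.
Derived signals that run: d1, d3, d4, d5, d10, d12, d22, d24, d26, d27, d29, d32, d33, d34 — 14 in total.
Values that change: s2, d1, d3, d4, d5, d10, d12, d22, d24, d26, d27, d29, d32, d33, d34.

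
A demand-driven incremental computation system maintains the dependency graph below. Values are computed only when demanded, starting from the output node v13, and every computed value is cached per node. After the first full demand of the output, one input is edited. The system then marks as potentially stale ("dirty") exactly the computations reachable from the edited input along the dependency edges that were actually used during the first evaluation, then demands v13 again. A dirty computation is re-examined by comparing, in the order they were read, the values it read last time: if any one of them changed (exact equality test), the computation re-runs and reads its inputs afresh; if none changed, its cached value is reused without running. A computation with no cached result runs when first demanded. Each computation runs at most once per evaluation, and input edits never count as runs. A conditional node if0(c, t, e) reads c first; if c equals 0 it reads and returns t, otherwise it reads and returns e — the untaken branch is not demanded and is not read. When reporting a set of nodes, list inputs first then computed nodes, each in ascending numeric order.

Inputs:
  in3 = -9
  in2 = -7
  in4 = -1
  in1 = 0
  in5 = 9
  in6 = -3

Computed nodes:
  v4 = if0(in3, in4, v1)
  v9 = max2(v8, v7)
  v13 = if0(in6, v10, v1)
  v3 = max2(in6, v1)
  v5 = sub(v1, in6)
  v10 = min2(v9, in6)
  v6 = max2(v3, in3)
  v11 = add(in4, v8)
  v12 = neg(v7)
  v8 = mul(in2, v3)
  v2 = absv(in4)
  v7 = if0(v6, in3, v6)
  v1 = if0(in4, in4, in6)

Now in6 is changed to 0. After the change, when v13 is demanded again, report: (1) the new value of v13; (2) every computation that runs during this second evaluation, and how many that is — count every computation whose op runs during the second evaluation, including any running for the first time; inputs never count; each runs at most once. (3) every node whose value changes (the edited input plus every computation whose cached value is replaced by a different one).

New value of v13: 0.
Computations that run: v1, v3, v6, v7, v8, v9, v10, v13 — 8 in total.
Values that change: in6, v1, v13.
Key observation: a condition flipped, so demand reaches new nodes — v3, v6, v7, v8, v9, v10 run for the first time.

First evaluation (everything demanded from the output):
  v1 = if0(in4=-1 -> else branch in6) = -3
  v13 = if0(in6=-3 -> else branch v1) = -3

Propagation after the edit:
  v1: runs — in6 -3->0; result 0.
  v3: demanded for the first time — runs, produces 0.
  v6: demanded for the first time — runs, produces 0.
  v7: demanded for the first time — runs, produces -9.
  v8: demanded for the first time — runs, produces 0.
  v9: demanded for the first time — runs, produces 0.
  v10: demanded for the first time — runs, produces 0.
  v13: runs — in6 -3->0; v1 -3->0; result 0.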